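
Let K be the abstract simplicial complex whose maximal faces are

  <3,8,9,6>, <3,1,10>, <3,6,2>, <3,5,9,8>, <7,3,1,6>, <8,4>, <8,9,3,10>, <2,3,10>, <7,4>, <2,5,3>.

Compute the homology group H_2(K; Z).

Take the total order 1 < 2 < 3 < 4 < 5 < 6 < 7 < 8 < 9 < 10 on the vertex set. Then K (dimension 3) consists of the simplices:

  0-simplices (10): [1], [2], [3], [4], [5], [6], [7], [8], [9], [10]
  1-simplices (24): (24 of them)
  2-simplices (18): (18 of them)
  3-simplices (4): [1,3,6,7], [3,5,8,9], [3,6,8,9], [3,8,9,10]

so the chain groups are C_0 ≅ Z^10, C_1 ≅ Z^24, C_2 ≅ Z^18, C_3 ≅ Z^4.

Boundary ∂_1: C_1 → C_0 is given by ∂[p,q] = [q] − [p]. For instance
  ∂[6,7] = [7] − [6].
The resulting 10×24 matrix has rank 9, and its Smith normal form has invariant factors (1,1,1,1,1,1,1,1,1).

Boundary ∂_2: C_2 → C_1 sends each 2-simplex [p,q,r] to [q,r] − [p,r] + [p,q]. For instance
  ∂[6,8,9] = [8,9] − [6,9] + [6,8],
  ∂[2,3,5] = [3,5] − [2,5] + [2,3].
The resulting 24×18 matrix has rank 14, and its Smith normal form has invariant factors (1,1,1,1,1,1,1,1,1,1,1,1,1,1).

Boundary ∂_3: C_3 → C_2 sends each 3-simplex σ to the alternating sum Σ_i (−1)^i (σ with its i-th vertex removed). For instance
  ∂[1,3,6,7] = [3,6,7] − [1,6,7] + [1,3,7] − [1,3,6],
  ∂[3,6,8,9] = [6,8,9] − [3,8,9] + [3,6,9] − [3,6,8].
As a 18×4 matrix over Z this has rank 4, with invariant factors (1,1,1,1).

From H_k ≅ ker(∂_k) / im(∂_{k+1}) we obtain:

  H_2: rank ker ∂_2 − rank ∂_3 = (18 − 14) − 4 = 0, and the invariant factors of ∂_3 are all 1, so H_2 ≅ 0.

H_2 = 0.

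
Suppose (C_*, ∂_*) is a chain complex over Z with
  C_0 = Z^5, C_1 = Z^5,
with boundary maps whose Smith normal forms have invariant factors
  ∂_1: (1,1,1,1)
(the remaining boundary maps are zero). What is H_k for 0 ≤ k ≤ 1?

H_0: b_0 = 5 − 0 − 4 = 1; torsion from ∂_1 factors > 1: none. So H_0 ≅ Z.
H_1: b_1 = 5 − 4 − 0 = 1; torsion from ∂_2 factors > 1: none. So H_1 ≅ Z.

H_0 ≅ Z,  H_1 ≅ Z.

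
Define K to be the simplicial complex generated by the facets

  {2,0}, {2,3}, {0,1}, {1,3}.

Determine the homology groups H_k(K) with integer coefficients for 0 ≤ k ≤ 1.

H_0 = Z,  H_1 = Z.

Fix the vertex order 0 < 1 < 2 < 3 and write every simplex with vertices in increasing order. Then dim K = 1 and the simplices of K are:

  0-simplices (4): [0], [1], [2], [3]
  1-simplices (4): [0,1], [0,2], [1,3], [2,3]

so the chain groups are C_0 ≅ Z^4, C_1 ≅ Z^4.

The boundary map ∂_1: C_1 → C_0 maps an edge to its endpoints' difference, ∂[p,q] = q − p.
The 4×4 boundary matrix has rank 3 and Smith normal form diag(1,1,1).

Computing H_k = (kernel of ∂_k) / (image of ∂_{k+1}):

  H_0: rank C_0 − rank ∂_1 = 4 − 3 = 1, and the invariant factors of ∂_1 are all 1, so H_0 = Z.
  H_1: rank ker ∂_1 − rank ∂_2 = (4 − 3) − 0 = 1, and there is no ∂_2, so H_1 = Z.

(K is a triangulation of the circle S^1.)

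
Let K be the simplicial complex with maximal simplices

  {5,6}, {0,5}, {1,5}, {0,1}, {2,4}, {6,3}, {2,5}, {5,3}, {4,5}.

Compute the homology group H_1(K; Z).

H_1 = Z^3.

Order the vertices as 0 < 1 < 2 < 3 < 4 < 5 < 6. Listing each simplex with vertices in this order, K has dimension 1 with simplices:

  0-simplices (7): [0], [1], [2], [3], [4], [5], [6]
  1-simplices (9): [0,1], [0,5], [1,5], [2,4], [2,5], [3,5], [3,6], [4,5], [5,6]

giving chain groups C_0 ≅ Z^7, C_1 ≅ Z^9.

Boundary ∂_1: C_1 → C_0 maps an edge to its endpoints' difference, ∂[p,q] = q − p. For instance
  ∂[3,6] = [6] − [3].
As a 7×9 matrix over Z this has rank 6, with invariant factors (1,1,1,1,1,1).

Now H_k = ker ∂_k / im ∂_{k+1}, so:

  H_1: rank ker ∂_1 − rank ∂_2 = (9 − 6) − 0 = 3, and there is no ∂_2, so H_1 ≅ Z^3.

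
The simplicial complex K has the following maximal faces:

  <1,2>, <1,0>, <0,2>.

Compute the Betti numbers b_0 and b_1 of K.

We work with the vertex ordering 0 < 1 < 2. The simplices of K, each written with vertices in increasing order, are:

  0-simplices (3): [0], [1], [2]
  1-simplices (3): [0,1], [0,2], [1,2]

so the chain groups are C_0 ≅ Z^3, C_1 ≅ Z^3.

Boundary ∂_1: C_1 → C_0 is given by ∂[p,q] = [q] − [p].
This gives a 3×3 integer matrix of rank 2; reducing to Smith normal form yields diagonal entries (1,1).

Now H_k = ker ∂_k / im ∂_{k+1}, so:

  H_0: rank C_0 − rank ∂_1 = 3 − 2 = 1, and the invariant factors of ∂_1 are all 1, so H_0 = Z.
  H_1: rank ker ∂_1 − rank ∂_2 = (3 − 2) − 0 = 1, and there is no ∂_2, so H_1 = Z.

Hence the Betti numbers are b_0 = 1, b_1 = 1.

b_0 = 1, b_1 = 1.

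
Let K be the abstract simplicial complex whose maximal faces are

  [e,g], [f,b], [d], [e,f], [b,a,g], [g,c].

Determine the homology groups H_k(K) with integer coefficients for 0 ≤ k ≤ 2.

H_0 = Z^2,  H_1 = Z,  H_2 = 0.

Order the vertices as a < b < c < d < e < f < g. Listing each simplex with vertices in this order, K has dimension 2 with simplices:

  0-simplices (7): a, b, c, d, e, f, g
  1-simplices (7): ab, ag, bf, bg, cg, ef, eg
  2-simplices (1): abg

giving chain groups C_0 ≅ Z^7, C_1 ≅ Z^7, C_2 ≅ Z^1.

The boundary map ∂_1: C_1 → C_0 is given by ∂[p,q] = [q] − [p].
As a 7×7 matrix over Z this has rank 5, with invariant factors (1,1,1,1,1).

∂_2: C_2 → C_1 acts by ∂[p,q,r] = [q,r] − [p,r] + [p,q]. For instance
  ∂abg = bg − ag + ab.
The resulting 7×1 matrix has rank 1, and its Smith normal form has invariant factors (1).

From H_k ≅ ker(∂_k) / im(∂_{k+1}) we obtain:

  H_0: rank C_0 − rank ∂_1 = 7 − 5 = 2, and the invariant factors of ∂_1 are all 1, so H_0 ≅ Z^2.
  H_1: rank ker ∂_1 − rank ∂_2 = (7 − 5) − 1 = 1, and the invariant factors of ∂_2 are all 1, so H_1 ≅ Z.
  H_2: rank ker ∂_2 − rank ∂_3 = (1 − 1) − 0 = 0, and there is no ∂_3, so H_2 ≅ 0.

As a check, the Euler characteristic is 7 − 7 + 1 = 1, which agrees with 2 − 1 + 0 = 1.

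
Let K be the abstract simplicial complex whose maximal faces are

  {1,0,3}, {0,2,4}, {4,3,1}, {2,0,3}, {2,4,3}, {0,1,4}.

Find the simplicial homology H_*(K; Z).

Order the vertices as 0 < 1 < 2 < 3 < 4. Listing each simplex with vertices in this order, K has dimension 2 with simplices:

  0-simplices (5): [0], [1], [2], [3], [4]
  1-simplices (9): [0,1], [0,2], [0,3], [0,4], [1,3], [1,4], [2,3], [2,4], [3,4]
  2-simplices (6): [0,1,3], [0,1,4], [0,2,3], [0,2,4], [1,3,4], [2,3,4]

giving chain groups C_0 ≅ Z^5, C_1 ≅ Z^9, C_2 ≅ Z^6.

Boundary ∂_1: C_1 → C_0 sends each edge [p,q] (with p < q) to q − p. For instance
  ∂[1,4] = [4] − [1].
The 5×9 boundary matrix has rank 4 and Smith normal form diag(1,1,1,1).

The boundary map ∂_2: C_2 → C_1 acts by ∂[p,q,r] = [q,r] − [p,r] + [p,q]. For instance
  ∂[0,2,4] = [2,4] − [0,4] + [0,2],
  ∂[0,2,3] = [2,3] − [0,3] + [0,2].
This gives a 9×6 integer matrix of rank 5; reducing to Smith normal form yields diagonal entries (1,1,1,1,1).

Now H_k = ker ∂_k / im ∂_{k+1}, so:

  H_0: rank C_0 − rank ∂_1 = 5 − 4 = 1, and the invariant factors of ∂_1 are all 1, so H_0 = Z.
  H_1: rank ker ∂_1 − rank ∂_2 = (9 − 4) − 5 = 0, and the invariant factors of ∂_2 are all 1, so H_1 = 0.
  H_2: rank ker ∂_2 − rank ∂_3 = (6 − 5) − 0 = 1, and there is no ∂_3, so H_2 = Z.

(K is a triangulation of the 2-sphere S^2.)

H_0 = Z,  H_1 = 0,  H_2 = Z.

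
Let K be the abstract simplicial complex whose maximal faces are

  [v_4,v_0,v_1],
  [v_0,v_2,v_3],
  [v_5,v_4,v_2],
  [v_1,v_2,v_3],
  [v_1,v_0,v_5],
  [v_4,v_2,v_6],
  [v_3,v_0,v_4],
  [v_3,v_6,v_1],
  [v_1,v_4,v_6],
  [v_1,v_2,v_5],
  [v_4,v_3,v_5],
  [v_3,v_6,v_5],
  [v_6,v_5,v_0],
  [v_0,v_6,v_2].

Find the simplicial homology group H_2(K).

We work with the vertex ordering v_0 < v_1 < v_2 < v_3 < v_4 < v_5 < v_6. The simplices of K, each written with vertices in increasing order, are:

  0-simplices (7): [v_0], [v_1], [v_2], [v_3], [v_4], [v_5], [v_6]
  1-simplices (21): (21 of them)
  2-simplices (14): (14 of them)

giving chain groups C_0 ≅ Z^7, C_1 ≅ Z^21, C_2 ≅ Z^14.

Boundary ∂_1: C_1 → C_0 is given by ∂[p,q] = [q] − [p]. For instance
  ∂[v_4,v_6] = [v_6] − [v_4].
This gives a 7×21 integer matrix of rank 6; reducing to Smith normal form yields diagonal entries (1,1,1,1,1,1).

The boundary map ∂_2: C_2 → C_1 maps a triangle to the signed sum of its edges. For instance
  ∂[v_0,v_5,v_6] = [v_5,v_6] − [v_0,v_6] + [v_0,v_5],
  ∂[v_2,v_4,v_6] = [v_4,v_6] − [v_2,v_6] + [v_2,v_4].
The resulting 21×14 matrix has rank 13, and its Smith normal form has invariant factors (1,1,1,1,1,1,1,1,1,1,1,1,1).

Now H_k = ker ∂_k / im ∂_{k+1}, so:

  H_2: rank ker ∂_2 − rank ∂_3 = (14 − 13) − 0 = 1, and there is no ∂_3, so H_2 ≅ Z.

H_2 = Z.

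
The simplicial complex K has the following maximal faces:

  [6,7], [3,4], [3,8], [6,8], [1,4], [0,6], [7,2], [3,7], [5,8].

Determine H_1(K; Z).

H_1 ≅ Z.

We work with the vertex ordering 0 < 1 < 2 < 3 < 4 < 5 < 6 < 7 < 8. The simplices of K, each written with vertices in increasing order, are:

  0-simplices (9): [0], [1], [2], [3], [4], [5], [6], [7], [8]
  1-simplices (9): [0,6], [1,4], [2,7], [3,4], [3,7], [3,8], [5,8], [6,7], [6,8]

Hence C_0 ≅ Z^9, C_1 ≅ Z^9.

Boundary ∂_1: C_1 → C_0 is given by ∂[p,q] = [q] − [p].
The resulting 9×9 matrix has rank 8, and its Smith normal form has invariant factors (1,1,1,1,1,1,1,1).

Reading off H_k = ker ∂_k / im ∂_{k+1}:

  H_1: rank ker ∂_1 − rank ∂_2 = (9 − 8) − 0 = 1, and there is no ∂_2, so H_1 ≅ Z.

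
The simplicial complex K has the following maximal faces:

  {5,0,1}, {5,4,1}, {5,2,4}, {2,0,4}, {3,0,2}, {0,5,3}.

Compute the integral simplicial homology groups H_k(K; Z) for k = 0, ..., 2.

H_0 = Z,  H_1 = Z,  H_2 = 0.

Fix the vertex order 0 < 1 < 2 < 3 < 4 < 5 and write every simplex with vertices in increasing order. Then dim K = 2 and the simplices of K are:

  0-simplices (6): [0], [1], [2], [3], [4], [5]
  1-simplices (12): [0,1], [0,2], [0,3], [0,4], [0,5], [1,4], [1,5], [2,3], [2,4], [2,5], [3,5], [4,5]
  2-simplices (6): [0,1,5], [0,2,3], [0,2,4], [0,3,5], [1,4,5], [2,4,5]

Hence C_0 ≅ Z^6, C_1 ≅ Z^12, C_2 ≅ Z^6.

∂_1: C_1 → C_0 sends each edge [p,q] (with p < q) to q − p. For instance
  ∂[0,2] = [2] − [0].
This gives a 6×12 integer matrix of rank 5; reducing to Smith normal form yields diagonal entries (1,1,1,1,1).

∂_2: C_2 → C_1 acts by ∂[p,q,r] = [q,r] − [p,r] + [p,q]. For instance
  ∂[0,2,4] = [2,4] − [0,4] + [0,2],
  ∂[0,1,5] = [1,5] − [0,5] + [0,1].
This gives a 12×6 integer matrix of rank 6; reducing to Smith normal form yields diagonal entries (1,1,1,1,1,1).

Computing H_k = (kernel of ∂_k) / (image of ∂_{k+1}):

  H_0: rank C_0 − rank ∂_1 = 6 − 5 = 1, and the invariant factors of ∂_1 are all 1, so H_0 = Z.
  H_1: rank ker ∂_1 − rank ∂_2 = (12 − 5) − 6 = 1, and the invariant factors of ∂_2 are all 1, so H_1 = Z.
  H_2: rank ker ∂_2 − rank ∂_3 = (6 − 6) − 0 = 0, and there is no ∂_3, so H_2 = 0.

As a check, the Euler characteristic is 6 − 12 + 6 = 0, which agrees with 1 − 1 + 0 = 0.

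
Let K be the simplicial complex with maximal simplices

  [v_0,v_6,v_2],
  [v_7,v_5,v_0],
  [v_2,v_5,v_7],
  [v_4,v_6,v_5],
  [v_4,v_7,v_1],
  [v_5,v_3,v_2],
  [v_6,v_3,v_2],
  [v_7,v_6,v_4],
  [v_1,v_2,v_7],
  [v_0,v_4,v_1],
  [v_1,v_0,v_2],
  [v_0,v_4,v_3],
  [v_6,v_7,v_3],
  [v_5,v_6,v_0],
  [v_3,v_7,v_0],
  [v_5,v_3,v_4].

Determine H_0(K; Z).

We work with the vertex ordering v_0 < v_1 < v_2 < v_3 < v_4 < v_5 < v_6 < v_7. The simplices of K, each written with vertices in increasing order, are:

  0-simplices (8): [v_0], [v_1], [v_2], [v_3], [v_4], [v_5], [v_6], [v_7]
  1-simplices (24): (24 of them)
  2-simplices (16): (16 of them)

so the chain groups are C_0 ≅ Z^8, C_1 ≅ Z^24, C_2 ≅ Z^16.

∂_1: C_1 → C_0 sends each edge [p,q] (with p < q) to q − p. For instance
  ∂[v_2,v_6] = [v_6] − [v_2].
This gives a 8×24 integer matrix of rank 7; reducing to Smith normal form yields diagonal entries (1,1,1,1,1,1,1).

The boundary map ∂_2: C_2 → C_1 acts by ∂[p,q,r] = [q,r] − [p,r] + [p,q]. For instance
  ∂[v_2,v_5,v_7] = [v_5,v_7] − [v_2,v_7] + [v_2,v_5],
  ∂[v_3,v_6,v_7] = [v_6,v_7] − [v_3,v_7] + [v_3,v_6].
This gives a 24×16 integer matrix of rank 15; reducing to Smith normal form yields diagonal entries (1,1,1,1,1,1,1,1,1,1,1,1,1,1,1).

From H_k ≅ ker(∂_k) / im(∂_{k+1}) we obtain:

  H_0: rank C_0 − rank ∂_1 = 8 − 7 = 1, and the invariant factors of ∂_1 are all 1, so H_0 ≅ Z.

(K is a triangulation of the torus T^2.)

H_0 = Z.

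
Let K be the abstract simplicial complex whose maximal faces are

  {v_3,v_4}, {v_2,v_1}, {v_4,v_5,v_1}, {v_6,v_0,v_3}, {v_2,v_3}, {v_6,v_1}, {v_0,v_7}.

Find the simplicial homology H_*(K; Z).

We work with the vertex ordering v_0 < v_1 < v_2 < v_3 < v_4 < v_5 < v_6 < v_7. The simplices of K, each written with vertices in increasing order, are:

  0-simplices (8): [v_0], [v_1], [v_2], [v_3], [v_4], [v_5], [v_6], [v_7]
  1-simplices (11): [v_0,v_3], [v_0,v_6], [v_0,v_7], [v_1,v_2], [v_1,v_4], [v_1,v_5], [v_1,v_6], [v_2,v_3], [v_3,v_4], [v_3,v_6], [v_4,v_5]
  2-simplices (2): [v_0,v_3,v_6], [v_1,v_4,v_5]

Hence C_0 ≅ Z^8, C_1 ≅ Z^11, C_2 ≅ Z^2.

The boundary map ∂_1: C_1 → C_0 is given by ∂[p,q] = [q] − [p]. For instance
  ∂[v_0,v_3] = [v_3] − [v_0].
The 8×11 boundary matrix has rank 7 and Smith normal form diag(1,1,1,1,1,1,1).

Boundary ∂_2: C_2 → C_1 maps a triangle to the signed sum of its edges. For instance
  ∂[v_1,v_4,v_5] = [v_4,v_5] − [v_1,v_5] + [v_1,v_4],
  ∂[v_0,v_3,v_6] = [v_3,v_6] − [v_0,v_6] + [v_0,v_3].
This gives a 11×2 integer matrix of rank 2; reducing to Smith normal form yields diagonal entries (1,1).

Now H_k = ker ∂_k / im ∂_{k+1}, so:

  H_0: rank C_0 − rank ∂_1 = 8 − 7 = 1, and the invariant factors of ∂_1 are all 1, so H_0 ≅ Z.
  H_1: rank ker ∂_1 − rank ∂_2 = (11 − 7) − 2 = 2, and the invariant factors of ∂_2 are all 1, so H_1 ≅ Z^2.
  H_2: rank ker ∂_2 − rank ∂_3 = (2 − 2) − 0 = 0, and there is no ∂_3, so H_2 ≅ 0.

H_0 = Z,  H_1 = Z^2,  H_2 = 0.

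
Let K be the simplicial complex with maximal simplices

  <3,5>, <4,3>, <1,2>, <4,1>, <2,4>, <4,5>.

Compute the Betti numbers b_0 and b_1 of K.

K has 5 vertices, 6 edges.
rank ∂_0 = 0, rank ∂_1 = 4 ⇒ b_0 = 5 − 0 − 4 = 1; all invariant factors of ∂_1 are 1 so no torsion. So H_0 ≅ Z.
rank ∂_1 = 4, rank ∂_2 = 0 ⇒ b_1 = 6 − 4 − 0 = 2. So H_1 ≅ Z^2.

b_0 = 1, b_1 = 2.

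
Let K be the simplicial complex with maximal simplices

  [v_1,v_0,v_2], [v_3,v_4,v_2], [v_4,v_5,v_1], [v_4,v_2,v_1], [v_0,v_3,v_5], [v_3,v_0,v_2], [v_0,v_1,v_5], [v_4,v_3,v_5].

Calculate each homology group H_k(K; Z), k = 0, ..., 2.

H_0 = Z,  H_1 = 0,  H_2 = Z.

K has 6 vertices, 12 edges, 8 triangles.
rank ∂_0 = 0, rank ∂_1 = 5 ⇒ b_0 = 6 − 0 − 5 = 1; all invariant factors of ∂_1 are 1 so no torsion. So H_0 ≅ Z.
rank ∂_1 = 5, rank ∂_2 = 7 ⇒ b_1 = 12 − 5 − 7 = 0; all invariant factors of ∂_2 are 1 so no torsion. So H_1 ≅ 0.
rank ∂_2 = 7, rank ∂_3 = 0 ⇒ b_2 = 8 − 7 − 0 = 1. So H_2 ≅ Z.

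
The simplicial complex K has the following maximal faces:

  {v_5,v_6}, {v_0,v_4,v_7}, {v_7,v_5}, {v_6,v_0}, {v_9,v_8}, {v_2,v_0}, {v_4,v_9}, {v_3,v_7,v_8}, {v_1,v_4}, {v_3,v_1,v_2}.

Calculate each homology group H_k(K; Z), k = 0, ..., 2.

We work with the vertex ordering v_0 < v_1 < v_2 < v_3 < v_4 < v_5 < v_6 < v_7 < v_8 < v_9. The simplices of K, each written with vertices in increasing order, are:

  0-simplices (10): [v_0], [v_1], [v_2], [v_3], [v_4], [v_5], [v_6], [v_7], [v_8], [v_9]
  1-simplices (16): (16 of them)
  2-simplices (3): [v_0,v_4,v_7], [v_1,v_2,v_3], [v_3,v_7,v_8]

so the chain groups are C_0 ≅ Z^10, C_1 ≅ Z^16, C_2 ≅ Z^3.

Boundary ∂_1: C_1 → C_0 sends each edge [p,q] (with p < q) to q − p. For instance
  ∂[v_3,v_7] = [v_7] − [v_3].
The 10×16 boundary matrix has rank 9 and Smith normal form diag(1,1,1,1,1,1,1,1,1).

∂_2: C_2 → C_1 sends each 2-simplex [p,q,r] to [q,r] − [p,r] + [p,q]. For instance
  ∂[v_0,v_4,v_7] = [v_4,v_7] − [v_0,v_7] + [v_0,v_4],
  ∂[v_3,v_7,v_8] = [v_7,v_8] − [v_3,v_8] + [v_3,v_7].
This gives a 16×3 integer matrix of rank 3; reducing to Smith normal form yields diagonal entries (1,1,1).

Computing H_k = (kernel of ∂_k) / (image of ∂_{k+1}):

  H_0: rank C_0 − rank ∂_1 = 10 − 9 = 1, and the invariant factors of ∂_1 are all 1, so H_0 = Z.
  H_1: rank ker ∂_1 − rank ∂_2 = (16 − 9) − 3 = 4, and the invariant factors of ∂_2 are all 1, so H_1 = Z^4.
  H_2: rank ker ∂_2 − rank ∂_3 = (3 − 3) − 0 = 0, and there is no ∂_3, so H_2 = 0.

As a check, the Euler characteristic is 10 − 16 + 3 = -3, which agrees with 1 − 4 + 0 = -3.

H_0 = Z,  H_1 = Z^4,  H_2 = 0.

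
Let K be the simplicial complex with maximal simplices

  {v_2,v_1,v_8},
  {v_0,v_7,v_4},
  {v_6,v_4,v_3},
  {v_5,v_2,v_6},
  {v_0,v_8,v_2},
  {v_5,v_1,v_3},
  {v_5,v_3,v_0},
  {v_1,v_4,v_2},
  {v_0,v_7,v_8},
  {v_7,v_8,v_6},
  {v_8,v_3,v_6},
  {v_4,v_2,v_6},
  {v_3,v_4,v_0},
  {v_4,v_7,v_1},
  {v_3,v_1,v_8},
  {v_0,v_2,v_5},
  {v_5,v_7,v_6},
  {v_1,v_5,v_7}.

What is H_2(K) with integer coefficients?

Order the vertices as v_0 < v_1 < v_2 < v_3 < v_4 < v_5 < v_6 < v_7 < v_8. Listing each simplex with vertices in this order, K has dimension 2 with simplices:

  0-simplices (9): [v_0], [v_1], [v_2], [v_3], [v_4], [v_5], [v_6], [v_7], [v_8]
  1-simplices (27): (27 of them)
  2-simplices (18): (18 of them)

so the chain groups are C_0 ≅ Z^9, C_1 ≅ Z^27, C_2 ≅ Z^18.

The boundary map ∂_1: C_1 → C_0 is given by ∂[p,q] = [q] − [p]. For instance
  ∂[v_5,v_6] = [v_6] − [v_5].
The 9×27 boundary matrix has rank 8 and Smith normal form diag(1,1,1,1,1,1,1,1).

∂_2: C_2 → C_1 acts by ∂[p,q,r] = [q,r] − [p,r] + [p,q]. For instance
  ∂[v_3,v_6,v_8] = [v_6,v_8] − [v_3,v_8] + [v_3,v_6],
  ∂[v_1,v_4,v_7] = [v_4,v_7] − [v_1,v_7] + [v_1,v_4].
This gives a 27×18 integer matrix of rank 17; reducing to Smith normal form yields diagonal entries (1,1,1,1,1,1,1,1,1,1,1,1,1,1,1,1,1).

From H_k ≅ ker(∂_k) / im(∂_{k+1}) we obtain:

  H_2: rank ker ∂_2 − rank ∂_3 = (18 − 17) − 0 = 1, and there is no ∂_3, so H_2 = Z.

H_2 ≅ Z.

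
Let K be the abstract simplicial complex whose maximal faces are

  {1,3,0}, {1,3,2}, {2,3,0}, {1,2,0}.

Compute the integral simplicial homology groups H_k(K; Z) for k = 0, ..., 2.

K has 4 vertices, 6 edges, 4 triangles.
rank ∂_0 = 0, rank ∂_1 = 3 ⇒ b_0 = 4 − 0 − 3 = 1; all invariant factors of ∂_1 are 1 so no torsion. So H_0 = Z.
rank ∂_1 = 3, rank ∂_2 = 3 ⇒ b_1 = 6 − 3 − 3 = 0; all invariant factors of ∂_2 are 1 so no torsion. So H_1 = 0.
rank ∂_2 = 3, rank ∂_3 = 0 ⇒ b_2 = 4 − 3 − 0 = 1. So H_2 = Z.

H_0 ≅ Z,  H_1 = 0,  H_2 ≅ Z.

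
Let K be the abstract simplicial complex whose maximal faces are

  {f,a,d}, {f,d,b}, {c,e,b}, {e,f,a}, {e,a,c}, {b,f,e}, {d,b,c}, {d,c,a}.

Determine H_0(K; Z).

H_0 = Z.

Take the total order a < b < c < d < e < f on the vertex set. Then K (dimension 2) consists of the simplices:

  0-simplices (6): a, b, c, d, e, f
  1-simplices (12): ac, ad, ae, af, bc, bd, be, bf, cd, ce, df, ef
  2-simplices (8): acd, ace, adf, aef, bcd, bce, bdf, bef

Hence C_0 ≅ Z^6, C_1 ≅ Z^12, C_2 ≅ Z^8.

Boundary ∂_1: C_1 → C_0 maps an edge to its endpoints' difference, ∂[p,q] = q − p.
As a 6×12 matrix over Z this has rank 5, with invariant factors (1,1,1,1,1).

∂_2: C_2 → C_1 maps a triangle to the signed sum of its edges. For instance
  ∂bce = ce − be + bc,
  ∂ace = ce − ae + ac.
As a 12×8 matrix over Z this has rank 7, with invariant factors (1,1,1,1,1,1,1).

Reading off H_k = ker ∂_k / im ∂_{k+1}:

  H_0: rank C_0 − rank ∂_1 = 6 − 5 = 1, and the invariant factors of ∂_1 are all 1, so H_0 = Z.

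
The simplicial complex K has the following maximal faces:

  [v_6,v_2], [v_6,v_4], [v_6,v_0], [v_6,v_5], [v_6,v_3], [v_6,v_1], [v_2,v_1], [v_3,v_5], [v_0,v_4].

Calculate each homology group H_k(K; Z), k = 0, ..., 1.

K has 7 vertices, 9 edges.
rank ∂_0 = 0, rank ∂_1 = 6 ⇒ b_0 = 7 − 0 − 6 = 1; all invariant factors of ∂_1 are 1 so no torsion. So H_0 ≅ Z.
rank ∂_1 = 6, rank ∂_2 = 0 ⇒ b_1 = 9 − 6 − 0 = 3. So H_1 ≅ Z^3.

H_0 ≅ Z,  H_1 ≅ Z^3.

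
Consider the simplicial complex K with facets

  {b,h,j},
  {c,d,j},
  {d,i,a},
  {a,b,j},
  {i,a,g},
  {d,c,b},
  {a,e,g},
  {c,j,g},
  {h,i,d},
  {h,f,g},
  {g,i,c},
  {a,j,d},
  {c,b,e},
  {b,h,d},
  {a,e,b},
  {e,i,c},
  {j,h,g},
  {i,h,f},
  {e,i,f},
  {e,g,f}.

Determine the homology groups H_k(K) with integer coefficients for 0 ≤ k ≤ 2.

H_0 = Z,  H_1 = Z ⊕ Z/2,  H_2 = 0.

We work with the vertex ordering a < b < c < d < e < f < g < h < i < j. The simplices of K, each written with vertices in increasing order, are:

  0-simplices (10): a, b, c, d, e, f, g, h, i, j
  1-simplices (30): ab, ad, ae, ag, ai, aj, bc, bd, be, bh, bj, cd, ce, cg, ci, cj, dh, di, dj, ef, eg, ei, fg, fh, fi, gh, gi, gj, hi, hj
  2-simplices (20): abe, abj, adi, adj, aeg, agi, bcd, bce, bdh, bhj, cdj, cei, cgi, cgj, dhi, efg, efi, fgh, fhi, ghj

so the chain groups are C_0 ≅ Z^10, C_1 ≅ Z^30, C_2 ≅ Z^20.

∂_1: C_1 → C_0 maps an edge to its endpoints' difference, ∂[p,q] = q − p. For instance
  ∂di = i − d.
The resulting 10×30 matrix has rank 9, and its Smith normal form has invariant factors (1,1,1,1,1,1,1,1,1).

∂_2: C_2 → C_1 acts by ∂[p,q,r] = [q,r] − [p,r] + [p,q]. For instance
  ∂abj = bj − aj + ab,
  ∂ghj = hj − gj + gh.
The 30×20 boundary matrix has rank 20 and Smith normal form diag(1,1,1,1,1,1,1,1,1,1,1,1,1,1,1,1,1,1,1,2).

Computing H_k = (kernel of ∂_k) / (image of ∂_{k+1}):

  H_0: rank C_0 − rank ∂_1 = 10 − 9 = 1, and the invariant factors of ∂_1 are all 1, so H_0 ≅ Z.
  H_1: rank ker ∂_1 − rank ∂_2 = (30 − 9) − 20 = 1, and ∂_2 has invariant factor 2 > 1, so H_1 ≅ Z ⊕ Z/2.
  H_2: rank ker ∂_2 − rank ∂_3 = (20 − 20) − 0 = 0, and there is no ∂_3, so H_2 ≅ 0.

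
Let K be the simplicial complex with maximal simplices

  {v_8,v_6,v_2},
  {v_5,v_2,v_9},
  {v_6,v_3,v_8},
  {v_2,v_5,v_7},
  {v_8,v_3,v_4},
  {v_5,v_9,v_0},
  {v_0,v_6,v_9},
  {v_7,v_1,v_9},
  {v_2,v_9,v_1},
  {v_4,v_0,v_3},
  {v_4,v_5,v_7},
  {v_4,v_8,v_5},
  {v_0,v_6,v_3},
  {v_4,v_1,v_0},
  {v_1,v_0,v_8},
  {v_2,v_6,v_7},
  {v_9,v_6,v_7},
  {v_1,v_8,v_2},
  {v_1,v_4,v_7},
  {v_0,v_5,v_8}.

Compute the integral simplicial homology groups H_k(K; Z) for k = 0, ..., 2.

H_0 ≅ Z,  H_1 ≅ Z × Z/2,  H_2 = 0.

Fix the vertex order v_0 < v_1 < v_2 < v_3 < v_4 < v_5 < v_6 < v_7 < v_8 < v_9 and write every simplex with vertices in increasing order. Then dim K = 2 and the simplices of K are:

  0-simplices (10): [v_0], [v_1], [v_2], [v_3], [v_4], [v_5], [v_6], [v_7], [v_8], [v_9]
  1-simplices (30): (30 of them)
  2-simplices (20): (20 of them)

so the chain groups are C_0 ≅ Z^10, C_1 ≅ Z^30, C_2 ≅ Z^20.

∂_1: C_1 → C_0 maps an edge to its endpoints' difference, ∂[p,q] = q − p. For instance
  ∂[v_1,v_2] = [v_2] − [v_1].
The 10×30 boundary matrix has rank 9 and Smith normal form diag(1,1,1,1,1,1,1,1,1).

The boundary map ∂_2: C_2 → C_1 sends each 2-simplex [p,q,r] to [q,r] − [p,r] + [p,q]. For instance
  ∂[v_4,v_5,v_7] = [v_5,v_7] − [v_4,v_7] + [v_4,v_5],
  ∂[v_0,v_1,v_8] = [v_1,v_8] − [v_0,v_8] + [v_0,v_1].
As a 30×20 matrix over Z this has rank 20, with invariant factors (1,1,1,1,1,1,1,1,1,1,1,1,1,1,1,1,1,1,1,2).

Computing H_k = (kernel of ∂_k) / (image of ∂_{k+1}):

  H_0: rank C_0 − rank ∂_1 = 10 − 9 = 1, and the invariant factors of ∂_1 are all 1, so H_0 ≅ Z.
  H_1: rank ker ∂_1 − rank ∂_2 = (30 − 9) − 20 = 1, and ∂_2 has invariant factor 2 > 1, so H_1 ≅ Z × Z/2.
  H_2: rank ker ∂_2 − rank ∂_3 = (20 − 20) − 0 = 0, and there is no ∂_3, so H_2 ≅ 0.

As a check, the Euler characteristic is 10 − 30 + 20 = 0, which agrees with 1 − 1 + 0 = 0.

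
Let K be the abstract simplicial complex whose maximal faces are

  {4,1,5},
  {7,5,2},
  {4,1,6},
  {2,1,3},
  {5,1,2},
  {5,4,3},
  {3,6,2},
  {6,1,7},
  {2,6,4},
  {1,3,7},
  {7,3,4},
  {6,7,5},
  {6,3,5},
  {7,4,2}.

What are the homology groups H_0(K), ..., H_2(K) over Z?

H_0 = Z,  H_1 = Z^2,  H_2 = Z.

Fix the vertex order 1 < 2 < 3 < 4 < 5 < 6 < 7 and write every simplex with vertices in increasing order. Then dim K = 2 and the simplices of K are:

  0-simplices (7): [1], [2], [3], [4], [5], [6], [7]
  1-simplices (21): [1,2], [1,3], [1,4], [1,5], [1,6], [1,7], [2,3], [2,4], [2,5], [2,6], [2,7], [3,4], [3,5], [3,6], [3,7], [4,5], [4,6], [4,7], [5,6], [5,7], [6,7]
  2-simplices (14): [1,2,3], [1,2,5], [1,3,7], [1,4,5], [1,4,6], [1,6,7], [2,3,6], [2,4,6], [2,4,7], [2,5,7], [3,4,5], [3,4,7], [3,5,6], [5,6,7]

so the chain groups are C_0 ≅ Z^7, C_1 ≅ Z^21, C_2 ≅ Z^14.

The boundary map ∂_1: C_1 → C_0 sends each edge [p,q] (with p < q) to q − p.
The resulting 7×21 matrix has rank 6, and its Smith normal form has invariant factors (1,1,1,1,1,1).

Boundary ∂_2: C_2 → C_1 sends each 2-simplex [p,q,r] to [q,r] − [p,r] + [p,q]. For instance
  ∂[2,4,7] = [4,7] − [2,7] + [2,4],
  ∂[2,4,6] = [4,6] − [2,6] + [2,4].
This gives a 21×14 integer matrix of rank 13; reducing to Smith normal form yields diagonal entries (1,1,1,1,1,1,1,1,1,1,1,1,1).

Reading off H_k = ker ∂_k / im ∂_{k+1}:

  H_0: rank C_0 − rank ∂_1 = 7 − 6 = 1, and the invariant factors of ∂_1 are all 1, so H_0 = Z.
  H_1: rank ker ∂_1 − rank ∂_2 = (21 − 6) − 13 = 2, and the invariant factors of ∂_2 are all 1, so H_1 = Z^2.
  H_2: rank ker ∂_2 − rank ∂_3 = (14 − 13) − 0 = 1, and there is no ∂_3, so H_2 = Z.

As a check, the Euler characteristic is 7 − 21 + 14 = 0, which agrees with 1 − 2 + 1 = 0.
(K is a triangulation of the torus T^2.)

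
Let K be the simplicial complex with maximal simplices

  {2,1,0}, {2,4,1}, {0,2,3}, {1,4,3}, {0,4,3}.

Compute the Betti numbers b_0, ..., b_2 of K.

b_0 = 1, b_1 = 1, b_2 = 0.

Fix the vertex order 0 < 1 < 2 < 3 < 4 and write every simplex with vertices in increasing order. Then dim K = 2 and the simplices of K are:

  0-simplices (5): [0], [1], [2], [3], [4]
  1-simplices (10): [0,1], [0,2], [0,3], [0,4], [1,2], [1,3], [1,4], [2,3], [2,4], [3,4]
  2-simplices (5): [0,1,2], [0,2,3], [0,3,4], [1,2,4], [1,3,4]

so the chain groups are C_0 ≅ Z^5, C_1 ≅ Z^10, C_2 ≅ Z^5.

Boundary ∂_1: C_1 → C_0 maps an edge to its endpoints' difference, ∂[p,q] = q − p.
As a 5×10 matrix over Z this has rank 4, with invariant factors (1,1,1,1).

Boundary ∂_2: C_2 → C_1 acts by ∂[p,q,r] = [q,r] − [p,r] + [p,q]. For instance
  ∂[1,2,4] = [2,4] − [1,4] + [1,2],
  ∂[0,3,4] = [3,4] − [0,4] + [0,3].
The resulting 10×5 matrix has rank 5, and its Smith normal form has invariant factors (1,1,1,1,1).

Reading off H_k = ker ∂_k / im ∂_{k+1}:

  H_0: rank C_0 − rank ∂_1 = 5 − 4 = 1, and the invariant factors of ∂_1 are all 1, so H_0 = Z.
  H_1: rank ker ∂_1 − rank ∂_2 = (10 − 4) − 5 = 1, and the invariant factors of ∂_2 are all 1, so H_1 = Z.
  H_2: rank ker ∂_2 − rank ∂_3 = (5 − 5) − 0 = 0, and there is no ∂_3, so H_2 = 0.

As a check, the Euler characteristic is 5 − 10 + 5 = 0, which agrees with 1 − 1 + 0 = 0.

Hence the Betti numbers are b_0 = 1, b_1 = 1, b_2 = 0.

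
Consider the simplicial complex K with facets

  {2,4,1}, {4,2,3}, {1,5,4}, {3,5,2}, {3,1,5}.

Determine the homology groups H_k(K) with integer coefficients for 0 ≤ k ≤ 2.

H_0 ≅ Z,  H_1 ≅ Z,  H_2 = 0.

Take the total order 1 < 2 < 3 < 4 < 5 on the vertex set. Then K (dimension 2) consists of the simplices:

  0-simplices (5): [1], [2], [3], [4], [5]
  1-simplices (10): [1,2], [1,3], [1,4], [1,5], [2,3], [2,4], [2,5], [3,4], [3,5], [4,5]
  2-simplices (5): [1,2,4], [1,3,5], [1,4,5], [2,3,4], [2,3,5]

Hence C_0 ≅ Z^5, C_1 ≅ Z^10, C_2 ≅ Z^5.

The boundary map ∂_1: C_1 → C_0 is given by ∂[p,q] = [q] − [p]. For instance
  ∂[2,4] = [4] − [2].
The resulting 5×10 matrix has rank 4, and its Smith normal form has invariant factors (1,1,1,1).

The boundary map ∂_2: C_2 → C_1 sends each 2-simplex [p,q,r] to [q,r] − [p,r] + [p,q]. For instance
  ∂[2,3,4] = [3,4] − [2,4] + [2,3],
  ∂[1,2,4] = [2,4] − [1,4] + [1,2].
The 10×5 boundary matrix has rank 5 and Smith normal form diag(1,1,1,1,1).

Computing H_k = (kernel of ∂_k) / (image of ∂_{k+1}):

  H_0: rank C_0 − rank ∂_1 = 5 − 4 = 1, and the invariant factors of ∂_1 are all 1, so H_0 = Z.
  H_1: rank ker ∂_1 − rank ∂_2 = (10 − 4) − 5 = 1, and the invariant factors of ∂_2 are all 1, so H_1 = Z.
  H_2: rank ker ∂_2 − rank ∂_3 = (5 − 5) − 0 = 0, and there is no ∂_3, so H_2 = 0.

As a check, the Euler characteristic is 5 − 10 + 5 = 0, which agrees with 1 − 1 + 0 = 0.
(K is a triangulation of the Möbius band.)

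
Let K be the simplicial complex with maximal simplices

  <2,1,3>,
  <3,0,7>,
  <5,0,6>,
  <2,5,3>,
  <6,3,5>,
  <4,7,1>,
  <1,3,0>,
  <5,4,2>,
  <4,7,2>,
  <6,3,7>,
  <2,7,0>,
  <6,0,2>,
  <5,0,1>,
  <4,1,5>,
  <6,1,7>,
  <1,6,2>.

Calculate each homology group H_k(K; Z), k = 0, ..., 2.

Take the total order 0 < 1 < 2 < 3 < 4 < 5 < 6 < 7 on the vertex set. Then K (dimension 2) consists of the simplices:

  0-simplices (8): [0], [1], [2], [3], [4], [5], [6], [7]
  1-simplices (24): (24 of them)
  2-simplices (16): [0,1,3], [0,1,5], [0,2,6], [0,2,7], [0,3,7], [0,5,6], [1,2,3], [1,2,6], [1,4,5], [1,4,7], [1,6,7], [2,3,5], [2,4,5], [2,4,7], [3,5,6], [3,6,7]

giving chain groups C_0 ≅ Z^8, C_1 ≅ Z^24, C_2 ≅ Z^16.

Boundary ∂_1: C_1 → C_0 is given by ∂[p,q] = [q] − [p]. For instance
  ∂[0,1] = [1] − [0].
This gives a 8×24 integer matrix of rank 7; reducing to Smith normal form yields diagonal entries (1,1,1,1,1,1,1).

∂_2: C_2 → C_1 sends each 2-simplex [p,q,r] to [q,r] − [p,r] + [p,q]. For instance
  ∂[0,1,5] = [1,5] − [0,5] + [0,1],
  ∂[3,6,7] = [6,7] − [3,7] + [3,6].
The resulting 24×16 matrix has rank 15, and its Smith normal form has invariant factors (1,1,1,1,1,1,1,1,1,1,1,1,1,1,1).

Computing H_k = (kernel of ∂_k) / (image of ∂_{k+1}):

  H_0: rank C_0 − rank ∂_1 = 8 − 7 = 1, and the invariant factors of ∂_1 are all 1, so H_0 ≅ Z.
  H_1: rank ker ∂_1 − rank ∂_2 = (24 − 7) − 15 = 2, and the invariant factors of ∂_2 are all 1, so H_1 ≅ Z^2.
  H_2: rank ker ∂_2 − rank ∂_3 = (16 − 15) − 0 = 1, and there is no ∂_3, so H_2 ≅ Z.

As a check, the Euler characteristic is 8 − 24 + 16 = 0, which agrees with 1 − 2 + 1 = 0.

H_0 = Z,  H_1 = Z^2,  H_2 = Z.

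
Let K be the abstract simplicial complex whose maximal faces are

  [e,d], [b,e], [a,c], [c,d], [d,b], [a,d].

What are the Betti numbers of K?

We work with the vertex ordering a < b < c < d < e. The simplices of K, each written with vertices in increasing order, are:

  0-simplices (5): a, b, c, d, e
  1-simplices (6): ac, ad, bd, be, cd, de

giving chain groups C_0 ≅ Z^5, C_1 ≅ Z^6.

∂_1: C_1 → C_0 maps an edge to its endpoints' difference, ∂[p,q] = q − p. For instance
  ∂cd = d − c.
The resulting 5×6 matrix has rank 4, and its Smith normal form has invariant factors (1,1,1,1).

Now H_k = ker ∂_k / im ∂_{k+1}, so:

  H_0: rank C_0 − rank ∂_1 = 5 − 4 = 1, and the invariant factors of ∂_1 are all 1, so H_0 = Z.
  H_1: rank ker ∂_1 − rank ∂_2 = (6 − 4) − 0 = 2, and there is no ∂_2, so H_1 = Z^2.

(K is a triangulation of a wedge of 2 circles.)

Hence the Betti numbers are b_0 = 1, b_1 = 2.

b_0 = 1, b_1 = 2.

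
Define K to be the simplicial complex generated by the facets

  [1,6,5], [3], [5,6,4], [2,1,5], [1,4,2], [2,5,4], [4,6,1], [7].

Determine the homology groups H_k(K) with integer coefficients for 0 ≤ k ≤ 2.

We work with the vertex ordering 1 < 2 < 3 < 4 < 5 < 6 < 7. The simplices of K, each written with vertices in increasing order, are:

  0-simplices (7): [1], [2], [3], [4], [5], [6], [7]
  1-simplices (9): [1,2], [1,4], [1,5], [1,6], [2,4], [2,5], [4,5], [4,6], [5,6]
  2-simplices (6): [1,2,4], [1,2,5], [1,4,6], [1,5,6], [2,4,5], [4,5,6]

Hence C_0 ≅ Z^7, C_1 ≅ Z^9, C_2 ≅ Z^6.

Boundary ∂_1: C_1 → C_0 is given by ∂[p,q] = [q] − [p]. For instance
  ∂[4,6] = [6] − [4].
The 7×9 boundary matrix has rank 4 and Smith normal form diag(1,1,1,1).

∂_2: C_2 → C_1 sends each 2-simplex [p,q,r] to [q,r] − [p,r] + [p,q]. For instance
  ∂[1,4,6] = [4,6] − [1,6] + [1,4],
  ∂[1,5,6] = [5,6] − [1,6] + [1,5].
As a 9×6 matrix over Z this has rank 5, with invariant factors (1,1,1,1,1).

Computing H_k = (kernel of ∂_k) / (image of ∂_{k+1}):

  H_0: rank C_0 − rank ∂_1 = 7 − 4 = 3, and the invariant factors of ∂_1 are all 1, so H_0 ≅ Z^3.
  H_1: rank ker ∂_1 − rank ∂_2 = (9 − 4) − 5 = 0, and the invariant factors of ∂_2 are all 1, so H_1 ≅ 0.
  H_2: rank ker ∂_2 − rank ∂_3 = (6 − 5) − 0 = 1, and there is no ∂_3, so H_2 ≅ Z.

H_0 = Z^3,  H_1 = 0,  H_2 = Z.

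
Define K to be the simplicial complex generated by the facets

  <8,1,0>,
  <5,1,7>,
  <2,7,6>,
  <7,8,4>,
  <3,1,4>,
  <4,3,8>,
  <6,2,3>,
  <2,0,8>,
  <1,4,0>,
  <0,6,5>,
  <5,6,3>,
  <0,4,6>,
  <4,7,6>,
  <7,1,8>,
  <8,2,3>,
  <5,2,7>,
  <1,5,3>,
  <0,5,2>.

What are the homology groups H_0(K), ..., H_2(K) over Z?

H_0 = Z,  H_1 = Z ⊕ Z/2,  H_2 = 0.

Fix the vertex order 0 < 1 < 2 < 3 < 4 < 5 < 6 < 7 < 8 and write every simplex with vertices in increasing order. Then dim K = 2 and the simplices of K are:

  0-simplices (9): [0], [1], [2], [3], [4], [5], [6], [7], [8]
  1-simplices (27): (27 of them)
  2-simplices (18): [0,1,4], [0,1,8], [0,2,5], [0,2,8], [0,4,6], [0,5,6], [1,3,4], [1,3,5], [1,5,7], [1,7,8], [2,3,6], [2,3,8], [2,5,7], [2,6,7], [3,4,8], [3,5,6], [4,6,7], [4,7,8]

giving chain groups C_0 ≅ Z^9, C_1 ≅ Z^27, C_2 ≅ Z^18.

Boundary ∂_1: C_1 → C_0 maps an edge to its endpoints' difference, ∂[p,q] = q − p. For instance
  ∂[0,1] = [1] − [0].
The resulting 9×27 matrix has rank 8, and its Smith normal form has invariant factors (1,1,1,1,1,1,1,1).

∂_2: C_2 → C_1 sends each 2-simplex [p,q,r] to [q,r] − [p,r] + [p,q]. For instance
  ∂[0,5,6] = [5,6] − [0,6] + [0,5],
  ∂[1,3,5] = [3,5] − [1,5] + [1,3].
As a 27×18 matrix over Z this has rank 18, with invariant factors (1,1,1,1,1,1,1,1,1,1,1,1,1,1,1,1,1,2).

Reading off H_k = ker ∂_k / im ∂_{k+1}:

  H_0: rank C_0 − rank ∂_1 = 9 − 8 = 1, and the invariant factors of ∂_1 are all 1, so H_0 = Z.
  H_1: rank ker ∂_1 − rank ∂_2 = (27 − 8) − 18 = 1, and ∂_2 has invariant factor 2 > 1, so H_1 = Z ⊕ Z/2.
  H_2: rank ker ∂_2 − rank ∂_3 = (18 − 18) − 0 = 0, and there is no ∂_3, so H_2 = 0.

(K is a triangulation of the Klein bottle.)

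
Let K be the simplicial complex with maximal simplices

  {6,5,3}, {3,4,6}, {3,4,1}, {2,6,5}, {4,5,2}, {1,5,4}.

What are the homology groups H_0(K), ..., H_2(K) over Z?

H_0 ≅ Z,  H_1 ≅ Z,  H_2 = 0.

Fix the vertex order 1 < 2 < 3 < 4 < 5 < 6 and write every simplex with vertices in increasing order. Then dim K = 2 and the simplices of K are:

  0-simplices (6): [1], [2], [3], [4], [5], [6]
  1-simplices (12): [1,3], [1,4], [1,5], [2,4], [2,5], [2,6], [3,4], [3,5], [3,6], [4,5], [4,6], [5,6]
  2-simplices (6): [1,3,4], [1,4,5], [2,4,5], [2,5,6], [3,4,6], [3,5,6]

so the chain groups are C_0 ≅ Z^6, C_1 ≅ Z^12, C_2 ≅ Z^6.

The boundary map ∂_1: C_1 → C_0 maps an edge to its endpoints' difference, ∂[p,q] = q − p. For instance
  ∂[1,3] = [3] − [1].
This gives a 6×12 integer matrix of rank 5; reducing to Smith normal form yields diagonal entries (1,1,1,1,1).

∂_2: C_2 → C_1 maps a triangle to the signed sum of its edges. For instance
  ∂[2,5,6] = [5,6] − [2,6] + [2,5],
  ∂[1,3,4] = [3,4] − [1,4] + [1,3].
This gives a 12×6 integer matrix of rank 6; reducing to Smith normal form yields diagonal entries (1,1,1,1,1,1).

Reading off H_k = ker ∂_k / im ∂_{k+1}:

  H_0: rank C_0 − rank ∂_1 = 6 − 5 = 1, and the invariant factors of ∂_1 are all 1, so H_0 ≅ Z.
  H_1: rank ker ∂_1 − rank ∂_2 = (12 − 5) − 6 = 1, and the invariant factors of ∂_2 are all 1, so H_1 ≅ Z.
  H_2: rank ker ∂_2 − rank ∂_3 = (6 − 6) − 0 = 0, and there is no ∂_3, so H_2 ≅ 0.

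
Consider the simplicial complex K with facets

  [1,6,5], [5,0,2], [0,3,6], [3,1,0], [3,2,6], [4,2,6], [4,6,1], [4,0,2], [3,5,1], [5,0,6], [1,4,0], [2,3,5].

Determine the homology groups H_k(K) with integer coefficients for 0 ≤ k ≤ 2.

Order the vertices as 0 < 1 < 2 < 3 < 4 < 5 < 6. Listing each simplex with vertices in this order, K has dimension 2 with simplices:

  0-simplices (7): [0], [1], [2], [3], [4], [5], [6]
  1-simplices (18): [0,1], [0,2], [0,3], [0,4], [0,5], [0,6], [1,3], [1,4], [1,5], [1,6], [2,3], [2,4], [2,5], [2,6], [3,5], [3,6], [4,6], [5,6]
  2-simplices (12): [0,1,3], [0,1,4], [0,2,4], [0,2,5], [0,3,6], [0,5,6], [1,3,5], [1,4,6], [1,5,6], [2,3,5], [2,3,6], [2,4,6]

giving chain groups C_0 ≅ Z^7, C_1 ≅ Z^18, C_2 ≅ Z^12.

∂_1: C_1 → C_0 maps an edge to its endpoints' difference, ∂[p,q] = q − p. For instance
  ∂[3,5] = [5] − [3].
The 7×18 boundary matrix has rank 6 and Smith normal form diag(1,1,1,1,1,1).

Boundary ∂_2: C_2 → C_1 acts by ∂[p,q,r] = [q,r] − [p,r] + [p,q]. For instance
  ∂[2,3,5] = [3,5] − [2,5] + [2,3],
  ∂[0,2,5] = [2,5] − [0,5] + [0,2].
As a 18×12 matrix over Z this has rank 12, with invariant factors (1,1,1,1,1,1,1,1,1,1,1,2).

Reading off H_k = ker ∂_k / im ∂_{k+1}:

  H_0: rank C_0 − rank ∂_1 = 7 − 6 = 1, and the invariant factors of ∂_1 are all 1, so H_0 = Z.
  H_1: rank ker ∂_1 − rank ∂_2 = (18 − 6) − 12 = 0, and ∂_2 has invariant factor 2 > 1, so H_1 = Z/2.
  H_2: rank ker ∂_2 − rank ∂_3 = (12 − 12) − 0 = 0, and there is no ∂_3, so H_2 = 0.

As a check, the Euler characteristic is 7 − 18 + 12 = 1, which agrees with 1 − 0 + 0 = 1.

H_0 = Z,  H_1 = Z/2,  H_2 = 0.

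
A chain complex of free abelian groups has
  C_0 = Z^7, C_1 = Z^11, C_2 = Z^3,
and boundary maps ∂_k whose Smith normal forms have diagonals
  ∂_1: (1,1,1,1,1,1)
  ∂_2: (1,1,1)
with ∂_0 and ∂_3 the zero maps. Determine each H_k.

H_0 ≅ Z,  H_1 ≅ Z^2,  H_2 = 0.

H_0: b_0 = 7 − 0 − 6 = 1; torsion from ∂_1 factors > 1: none. So H_0 ≅ Z.
H_1: b_1 = 11 − 6 − 3 = 2; torsion from ∂_2 factors > 1: none. So H_1 ≅ Z^2.
H_2: b_2 = 3 − 3 − 0 = 0; torsion from ∂_3 factors > 1: none. So H_2 ≅ 0.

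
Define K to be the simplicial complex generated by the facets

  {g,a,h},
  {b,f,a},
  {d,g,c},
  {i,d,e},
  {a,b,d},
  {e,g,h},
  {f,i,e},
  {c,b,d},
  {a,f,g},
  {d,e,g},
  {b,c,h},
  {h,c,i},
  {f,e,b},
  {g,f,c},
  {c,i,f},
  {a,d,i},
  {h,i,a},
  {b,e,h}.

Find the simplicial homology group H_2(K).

Take the total order a < b < c < d < e < f < g < h < i on the vertex set. Then K (dimension 2) consists of the simplices:

  0-simplices (9): a, b, c, d, e, f, g, h, i
  1-simplices (27): ab, ad, af, ag, ah, ai, bc, bd, be, bf, bh, cd, cf, cg, ch, ci, de, dg, di, ef, eg, eh, ei, fg, fi, gh, hi
  2-simplices (18): abd, abf, adi, afg, agh, ahi, bcd, bch, bef, beh, cdg, cfg, cfi, chi, deg, dei, efi, egh

giving chain groups C_0 ≅ Z^9, C_1 ≅ Z^27, C_2 ≅ Z^18.

∂_1: C_1 → C_0 is given by ∂[p,q] = [q] − [p]. For instance
  ∂ag = g − a.
The resulting 9×27 matrix has rank 8, and its Smith normal form has invariant factors (1,1,1,1,1,1,1,1).

Boundary ∂_2: C_2 → C_1 maps a triangle to the signed sum of its edges. For instance
  ∂deg = eg − dg + de,
  ∂bcd = cd − bd + bc.
This gives a 27×18 integer matrix of rank 17; reducing to Smith normal form yields diagonal entries (1,1,1,1,1,1,1,1,1,1,1,1,1,1,1,1,1).

Reading off H_k = ker ∂_k / im ∂_{k+1}:

  H_2: rank ker ∂_2 − rank ∂_3 = (18 − 17) − 0 = 1, and there is no ∂_3, so H_2 = Z.

H_2 ≅ Z.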